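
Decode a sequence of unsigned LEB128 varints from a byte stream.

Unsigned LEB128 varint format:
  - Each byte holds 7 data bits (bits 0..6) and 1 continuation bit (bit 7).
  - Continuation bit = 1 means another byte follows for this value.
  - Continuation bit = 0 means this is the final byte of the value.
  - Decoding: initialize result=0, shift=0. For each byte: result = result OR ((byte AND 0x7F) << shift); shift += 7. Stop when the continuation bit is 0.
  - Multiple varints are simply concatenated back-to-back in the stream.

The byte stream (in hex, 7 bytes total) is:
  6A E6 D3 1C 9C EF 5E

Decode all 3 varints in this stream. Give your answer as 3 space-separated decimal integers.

  byte[0]=0x6A cont=0 payload=0x6A=106: acc |= 106<<0 -> acc=106 shift=7 [end]
Varint 1: bytes[0:1] = 6A -> value 106 (1 byte(s))
  byte[1]=0xE6 cont=1 payload=0x66=102: acc |= 102<<0 -> acc=102 shift=7
  byte[2]=0xD3 cont=1 payload=0x53=83: acc |= 83<<7 -> acc=10726 shift=14
  byte[3]=0x1C cont=0 payload=0x1C=28: acc |= 28<<14 -> acc=469478 shift=21 [end]
Varint 2: bytes[1:4] = E6 D3 1C -> value 469478 (3 byte(s))
  byte[4]=0x9C cont=1 payload=0x1C=28: acc |= 28<<0 -> acc=28 shift=7
  byte[5]=0xEF cont=1 payload=0x6F=111: acc |= 111<<7 -> acc=14236 shift=14
  byte[6]=0x5E cont=0 payload=0x5E=94: acc |= 94<<14 -> acc=1554332 shift=21 [end]
Varint 3: bytes[4:7] = 9C EF 5E -> value 1554332 (3 byte(s))

Answer: 106 469478 1554332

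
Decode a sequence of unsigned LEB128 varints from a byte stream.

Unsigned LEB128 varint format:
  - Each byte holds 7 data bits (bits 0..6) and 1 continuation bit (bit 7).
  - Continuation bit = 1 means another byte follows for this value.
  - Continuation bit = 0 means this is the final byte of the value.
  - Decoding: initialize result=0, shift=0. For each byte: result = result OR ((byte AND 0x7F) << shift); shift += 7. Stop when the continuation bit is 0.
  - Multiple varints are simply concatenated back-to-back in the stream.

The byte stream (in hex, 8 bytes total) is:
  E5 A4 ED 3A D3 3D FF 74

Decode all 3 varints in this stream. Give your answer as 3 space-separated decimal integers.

  byte[0]=0xE5 cont=1 payload=0x65=101: acc |= 101<<0 -> acc=101 shift=7
  byte[1]=0xA4 cont=1 payload=0x24=36: acc |= 36<<7 -> acc=4709 shift=14
  byte[2]=0xED cont=1 payload=0x6D=109: acc |= 109<<14 -> acc=1790565 shift=21
  byte[3]=0x3A cont=0 payload=0x3A=58: acc |= 58<<21 -> acc=123425381 shift=28 [end]
Varint 1: bytes[0:4] = E5 A4 ED 3A -> value 123425381 (4 byte(s))
  byte[4]=0xD3 cont=1 payload=0x53=83: acc |= 83<<0 -> acc=83 shift=7
  byte[5]=0x3D cont=0 payload=0x3D=61: acc |= 61<<7 -> acc=7891 shift=14 [end]
Varint 2: bytes[4:6] = D3 3D -> value 7891 (2 byte(s))
  byte[6]=0xFF cont=1 payload=0x7F=127: acc |= 127<<0 -> acc=127 shift=7
  byte[7]=0x74 cont=0 payload=0x74=116: acc |= 116<<7 -> acc=14975 shift=14 [end]
Varint 3: bytes[6:8] = FF 74 -> value 14975 (2 byte(s))

Answer: 123425381 7891 14975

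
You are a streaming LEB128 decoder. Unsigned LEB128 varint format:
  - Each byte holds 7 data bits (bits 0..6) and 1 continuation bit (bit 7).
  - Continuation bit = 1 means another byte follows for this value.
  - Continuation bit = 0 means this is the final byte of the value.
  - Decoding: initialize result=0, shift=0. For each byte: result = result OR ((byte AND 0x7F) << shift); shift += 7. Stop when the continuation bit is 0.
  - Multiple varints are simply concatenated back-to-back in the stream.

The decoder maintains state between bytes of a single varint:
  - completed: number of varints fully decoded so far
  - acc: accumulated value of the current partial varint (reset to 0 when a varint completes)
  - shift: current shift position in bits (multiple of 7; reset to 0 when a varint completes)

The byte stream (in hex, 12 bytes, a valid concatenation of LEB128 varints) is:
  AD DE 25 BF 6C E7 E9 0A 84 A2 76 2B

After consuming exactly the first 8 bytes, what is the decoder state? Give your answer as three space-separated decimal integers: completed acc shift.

Answer: 3 0 0

Derivation:
byte[0]=0xAD cont=1 payload=0x2D: acc |= 45<<0 -> completed=0 acc=45 shift=7
byte[1]=0xDE cont=1 payload=0x5E: acc |= 94<<7 -> completed=0 acc=12077 shift=14
byte[2]=0x25 cont=0 payload=0x25: varint #1 complete (value=618285); reset -> completed=1 acc=0 shift=0
byte[3]=0xBF cont=1 payload=0x3F: acc |= 63<<0 -> completed=1 acc=63 shift=7
byte[4]=0x6C cont=0 payload=0x6C: varint #2 complete (value=13887); reset -> completed=2 acc=0 shift=0
byte[5]=0xE7 cont=1 payload=0x67: acc |= 103<<0 -> completed=2 acc=103 shift=7
byte[6]=0xE9 cont=1 payload=0x69: acc |= 105<<7 -> completed=2 acc=13543 shift=14
byte[7]=0x0A cont=0 payload=0x0A: varint #3 complete (value=177383); reset -> completed=3 acc=0 shift=0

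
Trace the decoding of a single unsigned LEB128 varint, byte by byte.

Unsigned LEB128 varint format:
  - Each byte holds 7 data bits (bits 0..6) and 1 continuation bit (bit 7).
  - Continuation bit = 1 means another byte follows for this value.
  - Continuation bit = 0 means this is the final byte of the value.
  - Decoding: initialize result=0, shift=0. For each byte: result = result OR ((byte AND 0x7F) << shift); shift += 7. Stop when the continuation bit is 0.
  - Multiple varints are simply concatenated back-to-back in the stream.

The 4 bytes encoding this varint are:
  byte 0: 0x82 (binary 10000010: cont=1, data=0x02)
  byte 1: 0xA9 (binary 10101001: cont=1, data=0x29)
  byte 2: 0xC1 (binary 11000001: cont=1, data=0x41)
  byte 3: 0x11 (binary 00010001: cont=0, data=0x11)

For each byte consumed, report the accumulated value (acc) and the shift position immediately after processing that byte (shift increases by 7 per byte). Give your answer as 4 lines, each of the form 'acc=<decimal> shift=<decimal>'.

byte 0=0x82: payload=0x02=2, contrib = 2<<0 = 2; acc -> 2, shift -> 7
byte 1=0xA9: payload=0x29=41, contrib = 41<<7 = 5248; acc -> 5250, shift -> 14
byte 2=0xC1: payload=0x41=65, contrib = 65<<14 = 1064960; acc -> 1070210, shift -> 21
byte 3=0x11: payload=0x11=17, contrib = 17<<21 = 35651584; acc -> 36721794, shift -> 28

Answer: acc=2 shift=7
acc=5250 shift=14
acc=1070210 shift=21
acc=36721794 shift=28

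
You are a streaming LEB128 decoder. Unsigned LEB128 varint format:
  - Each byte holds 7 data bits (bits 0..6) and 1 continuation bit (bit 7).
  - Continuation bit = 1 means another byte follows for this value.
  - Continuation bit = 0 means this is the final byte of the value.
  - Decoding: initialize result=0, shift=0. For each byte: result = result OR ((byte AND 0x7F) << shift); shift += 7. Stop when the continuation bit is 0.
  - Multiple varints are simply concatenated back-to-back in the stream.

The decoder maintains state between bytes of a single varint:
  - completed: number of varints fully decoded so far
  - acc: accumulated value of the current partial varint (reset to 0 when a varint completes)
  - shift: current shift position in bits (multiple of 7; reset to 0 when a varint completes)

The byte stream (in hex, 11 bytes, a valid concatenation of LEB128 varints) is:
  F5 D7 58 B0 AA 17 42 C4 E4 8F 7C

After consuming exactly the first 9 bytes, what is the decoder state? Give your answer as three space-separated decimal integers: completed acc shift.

Answer: 3 12868 14

Derivation:
byte[0]=0xF5 cont=1 payload=0x75: acc |= 117<<0 -> completed=0 acc=117 shift=7
byte[1]=0xD7 cont=1 payload=0x57: acc |= 87<<7 -> completed=0 acc=11253 shift=14
byte[2]=0x58 cont=0 payload=0x58: varint #1 complete (value=1453045); reset -> completed=1 acc=0 shift=0
byte[3]=0xB0 cont=1 payload=0x30: acc |= 48<<0 -> completed=1 acc=48 shift=7
byte[4]=0xAA cont=1 payload=0x2A: acc |= 42<<7 -> completed=1 acc=5424 shift=14
byte[5]=0x17 cont=0 payload=0x17: varint #2 complete (value=382256); reset -> completed=2 acc=0 shift=0
byte[6]=0x42 cont=0 payload=0x42: varint #3 complete (value=66); reset -> completed=3 acc=0 shift=0
byte[7]=0xC4 cont=1 payload=0x44: acc |= 68<<0 -> completed=3 acc=68 shift=7
byte[8]=0xE4 cont=1 payload=0x64: acc |= 100<<7 -> completed=3 acc=12868 shift=14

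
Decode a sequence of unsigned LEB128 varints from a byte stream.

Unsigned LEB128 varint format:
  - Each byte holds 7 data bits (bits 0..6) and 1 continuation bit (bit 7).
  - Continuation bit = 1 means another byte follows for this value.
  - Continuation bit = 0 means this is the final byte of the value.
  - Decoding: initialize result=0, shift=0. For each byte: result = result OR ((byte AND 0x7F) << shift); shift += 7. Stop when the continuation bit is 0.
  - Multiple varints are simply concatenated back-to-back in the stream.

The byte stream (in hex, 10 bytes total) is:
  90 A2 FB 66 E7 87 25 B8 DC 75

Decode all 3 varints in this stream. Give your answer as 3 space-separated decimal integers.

  byte[0]=0x90 cont=1 payload=0x10=16: acc |= 16<<0 -> acc=16 shift=7
  byte[1]=0xA2 cont=1 payload=0x22=34: acc |= 34<<7 -> acc=4368 shift=14
  byte[2]=0xFB cont=1 payload=0x7B=123: acc |= 123<<14 -> acc=2019600 shift=21
  byte[3]=0x66 cont=0 payload=0x66=102: acc |= 102<<21 -> acc=215929104 shift=28 [end]
Varint 1: bytes[0:4] = 90 A2 FB 66 -> value 215929104 (4 byte(s))
  byte[4]=0xE7 cont=1 payload=0x67=103: acc |= 103<<0 -> acc=103 shift=7
  byte[5]=0x87 cont=1 payload=0x07=7: acc |= 7<<7 -> acc=999 shift=14
  byte[6]=0x25 cont=0 payload=0x25=37: acc |= 37<<14 -> acc=607207 shift=21 [end]
Varint 2: bytes[4:7] = E7 87 25 -> value 607207 (3 byte(s))
  byte[7]=0xB8 cont=1 payload=0x38=56: acc |= 56<<0 -> acc=56 shift=7
  byte[8]=0xDC cont=1 payload=0x5C=92: acc |= 92<<7 -> acc=11832 shift=14
  byte[9]=0x75 cont=0 payload=0x75=117: acc |= 117<<14 -> acc=1928760 shift=21 [end]
Varint 3: bytes[7:10] = B8 DC 75 -> value 1928760 (3 byte(s))

Answer: 215929104 607207 1928760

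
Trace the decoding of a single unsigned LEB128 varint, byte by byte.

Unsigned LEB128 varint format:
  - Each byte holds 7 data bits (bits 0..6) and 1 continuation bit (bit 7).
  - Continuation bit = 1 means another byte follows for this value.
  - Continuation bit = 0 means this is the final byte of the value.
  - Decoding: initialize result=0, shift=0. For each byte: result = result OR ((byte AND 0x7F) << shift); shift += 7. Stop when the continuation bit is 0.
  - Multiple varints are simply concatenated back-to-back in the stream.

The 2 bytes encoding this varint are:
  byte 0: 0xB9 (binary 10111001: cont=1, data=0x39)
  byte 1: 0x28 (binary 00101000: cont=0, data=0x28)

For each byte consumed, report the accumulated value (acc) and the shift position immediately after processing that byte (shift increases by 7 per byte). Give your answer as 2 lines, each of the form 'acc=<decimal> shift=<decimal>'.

byte 0=0xB9: payload=0x39=57, contrib = 57<<0 = 57; acc -> 57, shift -> 7
byte 1=0x28: payload=0x28=40, contrib = 40<<7 = 5120; acc -> 5177, shift -> 14

Answer: acc=57 shift=7
acc=5177 shift=14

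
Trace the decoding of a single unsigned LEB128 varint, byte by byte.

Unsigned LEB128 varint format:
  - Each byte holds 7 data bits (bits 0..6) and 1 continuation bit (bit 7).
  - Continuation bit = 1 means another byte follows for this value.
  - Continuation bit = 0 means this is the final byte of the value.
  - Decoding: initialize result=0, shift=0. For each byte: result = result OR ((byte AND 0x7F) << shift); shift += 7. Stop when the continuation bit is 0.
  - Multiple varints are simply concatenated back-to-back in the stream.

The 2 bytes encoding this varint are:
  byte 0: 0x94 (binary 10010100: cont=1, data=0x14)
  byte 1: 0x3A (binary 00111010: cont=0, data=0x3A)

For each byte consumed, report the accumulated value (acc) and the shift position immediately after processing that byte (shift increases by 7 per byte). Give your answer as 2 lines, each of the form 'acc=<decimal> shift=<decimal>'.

byte 0=0x94: payload=0x14=20, contrib = 20<<0 = 20; acc -> 20, shift -> 7
byte 1=0x3A: payload=0x3A=58, contrib = 58<<7 = 7424; acc -> 7444, shift -> 14

Answer: acc=20 shift=7
acc=7444 shift=14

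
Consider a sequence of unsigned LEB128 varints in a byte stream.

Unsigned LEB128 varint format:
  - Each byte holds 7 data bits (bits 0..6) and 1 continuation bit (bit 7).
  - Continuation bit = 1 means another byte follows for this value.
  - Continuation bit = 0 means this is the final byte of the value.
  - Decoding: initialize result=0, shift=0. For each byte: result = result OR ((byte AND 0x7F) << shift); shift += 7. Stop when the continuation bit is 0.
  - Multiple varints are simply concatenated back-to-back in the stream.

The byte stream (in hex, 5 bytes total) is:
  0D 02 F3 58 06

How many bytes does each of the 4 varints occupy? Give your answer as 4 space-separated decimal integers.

  byte[0]=0x0D cont=0 payload=0x0D=13: acc |= 13<<0 -> acc=13 shift=7 [end]
Varint 1: bytes[0:1] = 0D -> value 13 (1 byte(s))
  byte[1]=0x02 cont=0 payload=0x02=2: acc |= 2<<0 -> acc=2 shift=7 [end]
Varint 2: bytes[1:2] = 02 -> value 2 (1 byte(s))
  byte[2]=0xF3 cont=1 payload=0x73=115: acc |= 115<<0 -> acc=115 shift=7
  byte[3]=0x58 cont=0 payload=0x58=88: acc |= 88<<7 -> acc=11379 shift=14 [end]
Varint 3: bytes[2:4] = F3 58 -> value 11379 (2 byte(s))
  byte[4]=0x06 cont=0 payload=0x06=6: acc |= 6<<0 -> acc=6 shift=7 [end]
Varint 4: bytes[4:5] = 06 -> value 6 (1 byte(s))

Answer: 1 1 2 1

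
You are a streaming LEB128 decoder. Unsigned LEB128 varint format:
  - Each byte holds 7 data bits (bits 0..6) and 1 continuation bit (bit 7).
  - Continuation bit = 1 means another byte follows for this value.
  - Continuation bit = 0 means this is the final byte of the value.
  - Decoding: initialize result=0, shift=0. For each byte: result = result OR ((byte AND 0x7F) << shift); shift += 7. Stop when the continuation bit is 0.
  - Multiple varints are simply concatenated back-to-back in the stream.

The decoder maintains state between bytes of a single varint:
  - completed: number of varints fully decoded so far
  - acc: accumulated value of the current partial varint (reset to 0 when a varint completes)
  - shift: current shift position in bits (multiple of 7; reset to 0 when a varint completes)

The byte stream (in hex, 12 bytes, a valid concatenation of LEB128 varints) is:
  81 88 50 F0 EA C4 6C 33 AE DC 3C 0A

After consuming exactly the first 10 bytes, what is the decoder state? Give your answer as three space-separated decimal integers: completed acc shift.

byte[0]=0x81 cont=1 payload=0x01: acc |= 1<<0 -> completed=0 acc=1 shift=7
byte[1]=0x88 cont=1 payload=0x08: acc |= 8<<7 -> completed=0 acc=1025 shift=14
byte[2]=0x50 cont=0 payload=0x50: varint #1 complete (value=1311745); reset -> completed=1 acc=0 shift=0
byte[3]=0xF0 cont=1 payload=0x70: acc |= 112<<0 -> completed=1 acc=112 shift=7
byte[4]=0xEA cont=1 payload=0x6A: acc |= 106<<7 -> completed=1 acc=13680 shift=14
byte[5]=0xC4 cont=1 payload=0x44: acc |= 68<<14 -> completed=1 acc=1127792 shift=21
byte[6]=0x6C cont=0 payload=0x6C: varint #2 complete (value=227620208); reset -> completed=2 acc=0 shift=0
byte[7]=0x33 cont=0 payload=0x33: varint #3 complete (value=51); reset -> completed=3 acc=0 shift=0
byte[8]=0xAE cont=1 payload=0x2E: acc |= 46<<0 -> completed=3 acc=46 shift=7
byte[9]=0xDC cont=1 payload=0x5C: acc |= 92<<7 -> completed=3 acc=11822 shift=14

Answer: 3 11822 14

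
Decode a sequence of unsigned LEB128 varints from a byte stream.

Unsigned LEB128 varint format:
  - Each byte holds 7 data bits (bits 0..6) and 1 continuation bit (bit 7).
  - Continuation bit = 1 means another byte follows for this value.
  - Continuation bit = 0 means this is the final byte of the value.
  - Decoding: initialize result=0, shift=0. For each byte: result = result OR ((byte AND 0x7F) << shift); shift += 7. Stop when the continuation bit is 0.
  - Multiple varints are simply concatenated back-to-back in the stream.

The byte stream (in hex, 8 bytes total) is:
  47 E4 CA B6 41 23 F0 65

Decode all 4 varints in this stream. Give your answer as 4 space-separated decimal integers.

Answer: 71 137209188 35 13040

Derivation:
  byte[0]=0x47 cont=0 payload=0x47=71: acc |= 71<<0 -> acc=71 shift=7 [end]
Varint 1: bytes[0:1] = 47 -> value 71 (1 byte(s))
  byte[1]=0xE4 cont=1 payload=0x64=100: acc |= 100<<0 -> acc=100 shift=7
  byte[2]=0xCA cont=1 payload=0x4A=74: acc |= 74<<7 -> acc=9572 shift=14
  byte[3]=0xB6 cont=1 payload=0x36=54: acc |= 54<<14 -> acc=894308 shift=21
  byte[4]=0x41 cont=0 payload=0x41=65: acc |= 65<<21 -> acc=137209188 shift=28 [end]
Varint 2: bytes[1:5] = E4 CA B6 41 -> value 137209188 (4 byte(s))
  byte[5]=0x23 cont=0 payload=0x23=35: acc |= 35<<0 -> acc=35 shift=7 [end]
Varint 3: bytes[5:6] = 23 -> value 35 (1 byte(s))
  byte[6]=0xF0 cont=1 payload=0x70=112: acc |= 112<<0 -> acc=112 shift=7
  byte[7]=0x65 cont=0 payload=0x65=101: acc |= 101<<7 -> acc=13040 shift=14 [end]
Varint 4: bytes[6:8] = F0 65 -> value 13040 (2 byte(s))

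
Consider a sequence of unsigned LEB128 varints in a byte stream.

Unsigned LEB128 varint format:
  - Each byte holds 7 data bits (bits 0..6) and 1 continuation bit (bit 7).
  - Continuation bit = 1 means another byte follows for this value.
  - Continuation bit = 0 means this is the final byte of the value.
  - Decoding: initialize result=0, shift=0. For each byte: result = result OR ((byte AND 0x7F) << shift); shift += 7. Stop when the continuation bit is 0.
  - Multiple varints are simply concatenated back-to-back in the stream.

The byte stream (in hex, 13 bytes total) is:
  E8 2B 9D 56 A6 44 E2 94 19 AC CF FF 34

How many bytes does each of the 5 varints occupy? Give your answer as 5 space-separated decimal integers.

  byte[0]=0xE8 cont=1 payload=0x68=104: acc |= 104<<0 -> acc=104 shift=7
  byte[1]=0x2B cont=0 payload=0x2B=43: acc |= 43<<7 -> acc=5608 shift=14 [end]
Varint 1: bytes[0:2] = E8 2B -> value 5608 (2 byte(s))
  byte[2]=0x9D cont=1 payload=0x1D=29: acc |= 29<<0 -> acc=29 shift=7
  byte[3]=0x56 cont=0 payload=0x56=86: acc |= 86<<7 -> acc=11037 shift=14 [end]
Varint 2: bytes[2:4] = 9D 56 -> value 11037 (2 byte(s))
  byte[4]=0xA6 cont=1 payload=0x26=38: acc |= 38<<0 -> acc=38 shift=7
  byte[5]=0x44 cont=0 payload=0x44=68: acc |= 68<<7 -> acc=8742 shift=14 [end]
Varint 3: bytes[4:6] = A6 44 -> value 8742 (2 byte(s))
  byte[6]=0xE2 cont=1 payload=0x62=98: acc |= 98<<0 -> acc=98 shift=7
  byte[7]=0x94 cont=1 payload=0x14=20: acc |= 20<<7 -> acc=2658 shift=14
  byte[8]=0x19 cont=0 payload=0x19=25: acc |= 25<<14 -> acc=412258 shift=21 [end]
Varint 4: bytes[6:9] = E2 94 19 -> value 412258 (3 byte(s))
  byte[9]=0xAC cont=1 payload=0x2C=44: acc |= 44<<0 -> acc=44 shift=7
  byte[10]=0xCF cont=1 payload=0x4F=79: acc |= 79<<7 -> acc=10156 shift=14
  byte[11]=0xFF cont=1 payload=0x7F=127: acc |= 127<<14 -> acc=2090924 shift=21
  byte[12]=0x34 cont=0 payload=0x34=52: acc |= 52<<21 -> acc=111142828 shift=28 [end]
Varint 5: bytes[9:13] = AC CF FF 34 -> value 111142828 (4 byte(s))

Answer: 2 2 2 3 4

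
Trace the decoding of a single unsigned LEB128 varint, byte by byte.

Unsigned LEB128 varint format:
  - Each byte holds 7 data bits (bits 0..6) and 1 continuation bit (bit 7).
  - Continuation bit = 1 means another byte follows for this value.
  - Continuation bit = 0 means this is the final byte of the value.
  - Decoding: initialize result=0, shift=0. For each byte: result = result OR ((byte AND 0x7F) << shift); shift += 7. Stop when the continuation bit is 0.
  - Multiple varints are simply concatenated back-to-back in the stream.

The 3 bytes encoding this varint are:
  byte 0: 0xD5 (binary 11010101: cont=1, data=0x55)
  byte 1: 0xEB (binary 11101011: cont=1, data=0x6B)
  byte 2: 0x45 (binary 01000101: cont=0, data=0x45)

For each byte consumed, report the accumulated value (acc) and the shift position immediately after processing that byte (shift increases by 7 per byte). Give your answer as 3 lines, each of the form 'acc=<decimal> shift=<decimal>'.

byte 0=0xD5: payload=0x55=85, contrib = 85<<0 = 85; acc -> 85, shift -> 7
byte 1=0xEB: payload=0x6B=107, contrib = 107<<7 = 13696; acc -> 13781, shift -> 14
byte 2=0x45: payload=0x45=69, contrib = 69<<14 = 1130496; acc -> 1144277, shift -> 21

Answer: acc=85 shift=7
acc=13781 shift=14
acc=1144277 shift=21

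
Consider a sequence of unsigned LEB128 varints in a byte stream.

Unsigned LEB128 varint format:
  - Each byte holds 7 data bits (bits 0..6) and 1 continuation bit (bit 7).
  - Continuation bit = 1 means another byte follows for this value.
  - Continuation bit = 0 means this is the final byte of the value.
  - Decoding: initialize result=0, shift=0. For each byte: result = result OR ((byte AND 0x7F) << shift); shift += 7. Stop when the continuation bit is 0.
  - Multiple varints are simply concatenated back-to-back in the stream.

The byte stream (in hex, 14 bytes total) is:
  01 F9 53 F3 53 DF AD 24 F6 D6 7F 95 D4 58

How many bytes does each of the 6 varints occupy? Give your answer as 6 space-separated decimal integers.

  byte[0]=0x01 cont=0 payload=0x01=1: acc |= 1<<0 -> acc=1 shift=7 [end]
Varint 1: bytes[0:1] = 01 -> value 1 (1 byte(s))
  byte[1]=0xF9 cont=1 payload=0x79=121: acc |= 121<<0 -> acc=121 shift=7
  byte[2]=0x53 cont=0 payload=0x53=83: acc |= 83<<7 -> acc=10745 shift=14 [end]
Varint 2: bytes[1:3] = F9 53 -> value 10745 (2 byte(s))
  byte[3]=0xF3 cont=1 payload=0x73=115: acc |= 115<<0 -> acc=115 shift=7
  byte[4]=0x53 cont=0 payload=0x53=83: acc |= 83<<7 -> acc=10739 shift=14 [end]
Varint 3: bytes[3:5] = F3 53 -> value 10739 (2 byte(s))
  byte[5]=0xDF cont=1 payload=0x5F=95: acc |= 95<<0 -> acc=95 shift=7
  byte[6]=0xAD cont=1 payload=0x2D=45: acc |= 45<<7 -> acc=5855 shift=14
  byte[7]=0x24 cont=0 payload=0x24=36: acc |= 36<<14 -> acc=595679 shift=21 [end]
Varint 4: bytes[5:8] = DF AD 24 -> value 595679 (3 byte(s))
  byte[8]=0xF6 cont=1 payload=0x76=118: acc |= 118<<0 -> acc=118 shift=7
  byte[9]=0xD6 cont=1 payload=0x56=86: acc |= 86<<7 -> acc=11126 shift=14
  byte[10]=0x7F cont=0 payload=0x7F=127: acc |= 127<<14 -> acc=2091894 shift=21 [end]
Varint 5: bytes[8:11] = F6 D6 7F -> value 2091894 (3 byte(s))
  byte[11]=0x95 cont=1 payload=0x15=21: acc |= 21<<0 -> acc=21 shift=7
  byte[12]=0xD4 cont=1 payload=0x54=84: acc |= 84<<7 -> acc=10773 shift=14
  byte[13]=0x58 cont=0 payload=0x58=88: acc |= 88<<14 -> acc=1452565 shift=21 [end]
Varint 6: bytes[11:14] = 95 D4 58 -> value 1452565 (3 byte(s))

Answer: 1 2 2 3 3 3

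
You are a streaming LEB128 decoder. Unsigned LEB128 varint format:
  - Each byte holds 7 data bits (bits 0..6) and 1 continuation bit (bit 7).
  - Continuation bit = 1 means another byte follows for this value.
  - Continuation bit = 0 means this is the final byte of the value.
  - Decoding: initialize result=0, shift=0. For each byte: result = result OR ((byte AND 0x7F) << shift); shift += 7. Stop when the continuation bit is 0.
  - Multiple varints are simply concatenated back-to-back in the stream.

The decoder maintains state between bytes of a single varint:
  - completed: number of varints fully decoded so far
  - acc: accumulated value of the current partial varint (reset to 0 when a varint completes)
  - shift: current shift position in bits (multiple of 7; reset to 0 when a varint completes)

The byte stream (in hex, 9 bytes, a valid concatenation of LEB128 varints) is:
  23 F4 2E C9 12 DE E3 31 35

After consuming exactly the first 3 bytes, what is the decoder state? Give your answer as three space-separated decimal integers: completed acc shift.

byte[0]=0x23 cont=0 payload=0x23: varint #1 complete (value=35); reset -> completed=1 acc=0 shift=0
byte[1]=0xF4 cont=1 payload=0x74: acc |= 116<<0 -> completed=1 acc=116 shift=7
byte[2]=0x2E cont=0 payload=0x2E: varint #2 complete (value=6004); reset -> completed=2 acc=0 shift=0

Answer: 2 0 0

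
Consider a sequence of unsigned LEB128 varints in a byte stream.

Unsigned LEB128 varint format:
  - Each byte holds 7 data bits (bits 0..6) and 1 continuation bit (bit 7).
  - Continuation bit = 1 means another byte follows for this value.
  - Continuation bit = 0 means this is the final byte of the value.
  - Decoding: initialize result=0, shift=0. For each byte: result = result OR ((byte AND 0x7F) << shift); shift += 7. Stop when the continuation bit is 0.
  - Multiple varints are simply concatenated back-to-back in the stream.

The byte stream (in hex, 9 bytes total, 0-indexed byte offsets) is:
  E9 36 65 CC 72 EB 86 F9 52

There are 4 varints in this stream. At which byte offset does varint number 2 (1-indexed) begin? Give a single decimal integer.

  byte[0]=0xE9 cont=1 payload=0x69=105: acc |= 105<<0 -> acc=105 shift=7
  byte[1]=0x36 cont=0 payload=0x36=54: acc |= 54<<7 -> acc=7017 shift=14 [end]
Varint 1: bytes[0:2] = E9 36 -> value 7017 (2 byte(s))
  byte[2]=0x65 cont=0 payload=0x65=101: acc |= 101<<0 -> acc=101 shift=7 [end]
Varint 2: bytes[2:3] = 65 -> value 101 (1 byte(s))
  byte[3]=0xCC cont=1 payload=0x4C=76: acc |= 76<<0 -> acc=76 shift=7
  byte[4]=0x72 cont=0 payload=0x72=114: acc |= 114<<7 -> acc=14668 shift=14 [end]
Varint 3: bytes[3:5] = CC 72 -> value 14668 (2 byte(s))
  byte[5]=0xEB cont=1 payload=0x6B=107: acc |= 107<<0 -> acc=107 shift=7
  byte[6]=0x86 cont=1 payload=0x06=6: acc |= 6<<7 -> acc=875 shift=14
  byte[7]=0xF9 cont=1 payload=0x79=121: acc |= 121<<14 -> acc=1983339 shift=21
  byte[8]=0x52 cont=0 payload=0x52=82: acc |= 82<<21 -> acc=173949803 shift=28 [end]
Varint 4: bytes[5:9] = EB 86 F9 52 -> value 173949803 (4 byte(s))

Answer: 2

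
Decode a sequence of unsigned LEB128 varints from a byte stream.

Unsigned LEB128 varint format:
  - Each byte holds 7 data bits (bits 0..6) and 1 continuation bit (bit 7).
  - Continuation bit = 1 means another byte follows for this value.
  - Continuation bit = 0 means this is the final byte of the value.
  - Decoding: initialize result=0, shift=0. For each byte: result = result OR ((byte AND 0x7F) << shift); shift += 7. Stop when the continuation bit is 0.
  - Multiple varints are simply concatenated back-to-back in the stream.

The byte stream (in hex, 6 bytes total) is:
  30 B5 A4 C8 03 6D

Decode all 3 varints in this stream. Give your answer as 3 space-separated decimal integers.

Answer: 48 7475765 109

Derivation:
  byte[0]=0x30 cont=0 payload=0x30=48: acc |= 48<<0 -> acc=48 shift=7 [end]
Varint 1: bytes[0:1] = 30 -> value 48 (1 byte(s))
  byte[1]=0xB5 cont=1 payload=0x35=53: acc |= 53<<0 -> acc=53 shift=7
  byte[2]=0xA4 cont=1 payload=0x24=36: acc |= 36<<7 -> acc=4661 shift=14
  byte[3]=0xC8 cont=1 payload=0x48=72: acc |= 72<<14 -> acc=1184309 shift=21
  byte[4]=0x03 cont=0 payload=0x03=3: acc |= 3<<21 -> acc=7475765 shift=28 [end]
Varint 2: bytes[1:5] = B5 A4 C8 03 -> value 7475765 (4 byte(s))
  byte[5]=0x6D cont=0 payload=0x6D=109: acc |= 109<<0 -> acc=109 shift=7 [end]
Varint 3: bytes[5:6] = 6D -> value 109 (1 byte(s))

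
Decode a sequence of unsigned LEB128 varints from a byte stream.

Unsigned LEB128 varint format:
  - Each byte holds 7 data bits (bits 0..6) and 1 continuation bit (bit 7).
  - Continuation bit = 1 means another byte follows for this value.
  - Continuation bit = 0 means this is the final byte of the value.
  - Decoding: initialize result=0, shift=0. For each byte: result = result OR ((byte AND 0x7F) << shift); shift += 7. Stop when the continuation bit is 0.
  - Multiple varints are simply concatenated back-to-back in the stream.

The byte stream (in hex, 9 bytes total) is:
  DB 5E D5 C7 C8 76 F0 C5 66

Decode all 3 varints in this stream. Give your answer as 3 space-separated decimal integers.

  byte[0]=0xDB cont=1 payload=0x5B=91: acc |= 91<<0 -> acc=91 shift=7
  byte[1]=0x5E cont=0 payload=0x5E=94: acc |= 94<<7 -> acc=12123 shift=14 [end]
Varint 1: bytes[0:2] = DB 5E -> value 12123 (2 byte(s))
  byte[2]=0xD5 cont=1 payload=0x55=85: acc |= 85<<0 -> acc=85 shift=7
  byte[3]=0xC7 cont=1 payload=0x47=71: acc |= 71<<7 -> acc=9173 shift=14
  byte[4]=0xC8 cont=1 payload=0x48=72: acc |= 72<<14 -> acc=1188821 shift=21
  byte[5]=0x76 cont=0 payload=0x76=118: acc |= 118<<21 -> acc=248652757 shift=28 [end]
Varint 2: bytes[2:6] = D5 C7 C8 76 -> value 248652757 (4 byte(s))
  byte[6]=0xF0 cont=1 payload=0x70=112: acc |= 112<<0 -> acc=112 shift=7
  byte[7]=0xC5 cont=1 payload=0x45=69: acc |= 69<<7 -> acc=8944 shift=14
  byte[8]=0x66 cont=0 payload=0x66=102: acc |= 102<<14 -> acc=1680112 shift=21 [end]
Varint 3: bytes[6:9] = F0 C5 66 -> value 1680112 (3 byte(s))

Answer: 12123 248652757 1680112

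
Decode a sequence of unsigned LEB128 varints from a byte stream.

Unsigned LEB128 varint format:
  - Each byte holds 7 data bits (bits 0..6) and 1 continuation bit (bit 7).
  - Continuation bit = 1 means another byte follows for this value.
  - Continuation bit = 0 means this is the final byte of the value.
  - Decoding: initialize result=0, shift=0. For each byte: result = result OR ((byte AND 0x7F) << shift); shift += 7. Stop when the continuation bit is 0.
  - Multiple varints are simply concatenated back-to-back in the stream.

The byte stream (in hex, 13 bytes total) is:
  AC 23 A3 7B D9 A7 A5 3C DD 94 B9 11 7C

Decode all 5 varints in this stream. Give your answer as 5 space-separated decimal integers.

Answer: 4524 15779 126440409 36588125 124

Derivation:
  byte[0]=0xAC cont=1 payload=0x2C=44: acc |= 44<<0 -> acc=44 shift=7
  byte[1]=0x23 cont=0 payload=0x23=35: acc |= 35<<7 -> acc=4524 shift=14 [end]
Varint 1: bytes[0:2] = AC 23 -> value 4524 (2 byte(s))
  byte[2]=0xA3 cont=1 payload=0x23=35: acc |= 35<<0 -> acc=35 shift=7
  byte[3]=0x7B cont=0 payload=0x7B=123: acc |= 123<<7 -> acc=15779 shift=14 [end]
Varint 2: bytes[2:4] = A3 7B -> value 15779 (2 byte(s))
  byte[4]=0xD9 cont=1 payload=0x59=89: acc |= 89<<0 -> acc=89 shift=7
  byte[5]=0xA7 cont=1 payload=0x27=39: acc |= 39<<7 -> acc=5081 shift=14
  byte[6]=0xA5 cont=1 payload=0x25=37: acc |= 37<<14 -> acc=611289 shift=21
  byte[7]=0x3C cont=0 payload=0x3C=60: acc |= 60<<21 -> acc=126440409 shift=28 [end]
Varint 3: bytes[4:8] = D9 A7 A5 3C -> value 126440409 (4 byte(s))
  byte[8]=0xDD cont=1 payload=0x5D=93: acc |= 93<<0 -> acc=93 shift=7
  byte[9]=0x94 cont=1 payload=0x14=20: acc |= 20<<7 -> acc=2653 shift=14
  byte[10]=0xB9 cont=1 payload=0x39=57: acc |= 57<<14 -> acc=936541 shift=21
  byte[11]=0x11 cont=0 payload=0x11=17: acc |= 17<<21 -> acc=36588125 shift=28 [end]
Varint 4: bytes[8:12] = DD 94 B9 11 -> value 36588125 (4 byte(s))
  byte[12]=0x7C cont=0 payload=0x7C=124: acc |= 124<<0 -> acc=124 shift=7 [end]
Varint 5: bytes[12:13] = 7C -> value 124 (1 byte(s))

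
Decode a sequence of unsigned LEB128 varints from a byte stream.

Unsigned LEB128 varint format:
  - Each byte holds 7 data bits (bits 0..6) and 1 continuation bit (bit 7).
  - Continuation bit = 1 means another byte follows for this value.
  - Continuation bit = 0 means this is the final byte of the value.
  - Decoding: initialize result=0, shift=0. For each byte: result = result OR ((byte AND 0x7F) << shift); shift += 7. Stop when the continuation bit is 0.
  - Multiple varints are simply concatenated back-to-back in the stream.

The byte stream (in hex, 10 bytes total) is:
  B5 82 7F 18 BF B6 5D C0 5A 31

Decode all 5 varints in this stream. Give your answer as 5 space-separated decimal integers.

  byte[0]=0xB5 cont=1 payload=0x35=53: acc |= 53<<0 -> acc=53 shift=7
  byte[1]=0x82 cont=1 payload=0x02=2: acc |= 2<<7 -> acc=309 shift=14
  byte[2]=0x7F cont=0 payload=0x7F=127: acc |= 127<<14 -> acc=2081077 shift=21 [end]
Varint 1: bytes[0:3] = B5 82 7F -> value 2081077 (3 byte(s))
  byte[3]=0x18 cont=0 payload=0x18=24: acc |= 24<<0 -> acc=24 shift=7 [end]
Varint 2: bytes[3:4] = 18 -> value 24 (1 byte(s))
  byte[4]=0xBF cont=1 payload=0x3F=63: acc |= 63<<0 -> acc=63 shift=7
  byte[5]=0xB6 cont=1 payload=0x36=54: acc |= 54<<7 -> acc=6975 shift=14
  byte[6]=0x5D cont=0 payload=0x5D=93: acc |= 93<<14 -> acc=1530687 shift=21 [end]
Varint 3: bytes[4:7] = BF B6 5D -> value 1530687 (3 byte(s))
  byte[7]=0xC0 cont=1 payload=0x40=64: acc |= 64<<0 -> acc=64 shift=7
  byte[8]=0x5A cont=0 payload=0x5A=90: acc |= 90<<7 -> acc=11584 shift=14 [end]
Varint 4: bytes[7:9] = C0 5A -> value 11584 (2 byte(s))
  byte[9]=0x31 cont=0 payload=0x31=49: acc |= 49<<0 -> acc=49 shift=7 [end]
Varint 5: bytes[9:10] = 31 -> value 49 (1 byte(s))

Answer: 2081077 24 1530687 11584 49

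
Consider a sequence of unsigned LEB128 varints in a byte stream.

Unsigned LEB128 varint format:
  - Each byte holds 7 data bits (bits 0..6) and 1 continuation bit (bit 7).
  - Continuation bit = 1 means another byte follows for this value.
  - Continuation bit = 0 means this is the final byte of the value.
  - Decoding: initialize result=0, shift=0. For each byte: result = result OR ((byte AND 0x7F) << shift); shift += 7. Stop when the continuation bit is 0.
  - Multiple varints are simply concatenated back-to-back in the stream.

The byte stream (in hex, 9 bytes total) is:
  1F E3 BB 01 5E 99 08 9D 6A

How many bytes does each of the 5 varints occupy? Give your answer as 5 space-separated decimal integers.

  byte[0]=0x1F cont=0 payload=0x1F=31: acc |= 31<<0 -> acc=31 shift=7 [end]
Varint 1: bytes[0:1] = 1F -> value 31 (1 byte(s))
  byte[1]=0xE3 cont=1 payload=0x63=99: acc |= 99<<0 -> acc=99 shift=7
  byte[2]=0xBB cont=1 payload=0x3B=59: acc |= 59<<7 -> acc=7651 shift=14
  byte[3]=0x01 cont=0 payload=0x01=1: acc |= 1<<14 -> acc=24035 shift=21 [end]
Varint 2: bytes[1:4] = E3 BB 01 -> value 24035 (3 byte(s))
  byte[4]=0x5E cont=0 payload=0x5E=94: acc |= 94<<0 -> acc=94 shift=7 [end]
Varint 3: bytes[4:5] = 5E -> value 94 (1 byte(s))
  byte[5]=0x99 cont=1 payload=0x19=25: acc |= 25<<0 -> acc=25 shift=7
  byte[6]=0x08 cont=0 payload=0x08=8: acc |= 8<<7 -> acc=1049 shift=14 [end]
Varint 4: bytes[5:7] = 99 08 -> value 1049 (2 byte(s))
  byte[7]=0x9D cont=1 payload=0x1D=29: acc |= 29<<0 -> acc=29 shift=7
  byte[8]=0x6A cont=0 payload=0x6A=106: acc |= 106<<7 -> acc=13597 shift=14 [end]
Varint 5: bytes[7:9] = 9D 6A -> value 13597 (2 byte(s))

Answer: 1 3 1 2 2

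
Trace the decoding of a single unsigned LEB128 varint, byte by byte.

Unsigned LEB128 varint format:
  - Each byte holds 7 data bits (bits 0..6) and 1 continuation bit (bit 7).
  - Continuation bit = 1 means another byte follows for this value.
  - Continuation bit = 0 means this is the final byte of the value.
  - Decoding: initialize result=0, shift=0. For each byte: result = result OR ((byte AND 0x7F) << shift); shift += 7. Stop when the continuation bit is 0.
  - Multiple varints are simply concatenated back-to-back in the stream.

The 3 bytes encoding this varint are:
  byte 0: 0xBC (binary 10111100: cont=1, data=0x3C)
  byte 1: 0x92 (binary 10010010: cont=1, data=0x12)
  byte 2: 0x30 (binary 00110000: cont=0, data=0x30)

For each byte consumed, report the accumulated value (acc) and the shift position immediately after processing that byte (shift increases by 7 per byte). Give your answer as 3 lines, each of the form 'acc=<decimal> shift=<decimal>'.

byte 0=0xBC: payload=0x3C=60, contrib = 60<<0 = 60; acc -> 60, shift -> 7
byte 1=0x92: payload=0x12=18, contrib = 18<<7 = 2304; acc -> 2364, shift -> 14
byte 2=0x30: payload=0x30=48, contrib = 48<<14 = 786432; acc -> 788796, shift -> 21

Answer: acc=60 shift=7
acc=2364 shift=14
acc=788796 shift=21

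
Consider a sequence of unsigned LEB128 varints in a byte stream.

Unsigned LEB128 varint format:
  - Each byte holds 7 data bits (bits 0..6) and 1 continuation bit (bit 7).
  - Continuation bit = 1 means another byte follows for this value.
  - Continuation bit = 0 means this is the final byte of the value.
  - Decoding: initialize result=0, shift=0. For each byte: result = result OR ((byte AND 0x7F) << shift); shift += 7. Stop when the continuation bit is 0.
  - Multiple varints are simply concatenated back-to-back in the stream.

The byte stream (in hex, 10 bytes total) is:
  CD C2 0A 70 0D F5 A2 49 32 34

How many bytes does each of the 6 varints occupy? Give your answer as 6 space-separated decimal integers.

  byte[0]=0xCD cont=1 payload=0x4D=77: acc |= 77<<0 -> acc=77 shift=7
  byte[1]=0xC2 cont=1 payload=0x42=66: acc |= 66<<7 -> acc=8525 shift=14
  byte[2]=0x0A cont=0 payload=0x0A=10: acc |= 10<<14 -> acc=172365 shift=21 [end]
Varint 1: bytes[0:3] = CD C2 0A -> value 172365 (3 byte(s))
  byte[3]=0x70 cont=0 payload=0x70=112: acc |= 112<<0 -> acc=112 shift=7 [end]
Varint 2: bytes[3:4] = 70 -> value 112 (1 byte(s))
  byte[4]=0x0D cont=0 payload=0x0D=13: acc |= 13<<0 -> acc=13 shift=7 [end]
Varint 3: bytes[4:5] = 0D -> value 13 (1 byte(s))
  byte[5]=0xF5 cont=1 payload=0x75=117: acc |= 117<<0 -> acc=117 shift=7
  byte[6]=0xA2 cont=1 payload=0x22=34: acc |= 34<<7 -> acc=4469 shift=14
  byte[7]=0x49 cont=0 payload=0x49=73: acc |= 73<<14 -> acc=1200501 shift=21 [end]
Varint 4: bytes[5:8] = F5 A2 49 -> value 1200501 (3 byte(s))
  byte[8]=0x32 cont=0 payload=0x32=50: acc |= 50<<0 -> acc=50 shift=7 [end]
Varint 5: bytes[8:9] = 32 -> value 50 (1 byte(s))
  byte[9]=0x34 cont=0 payload=0x34=52: acc |= 52<<0 -> acc=52 shift=7 [end]
Varint 6: bytes[9:10] = 34 -> value 52 (1 byte(s))

Answer: 3 1 1 3 1 1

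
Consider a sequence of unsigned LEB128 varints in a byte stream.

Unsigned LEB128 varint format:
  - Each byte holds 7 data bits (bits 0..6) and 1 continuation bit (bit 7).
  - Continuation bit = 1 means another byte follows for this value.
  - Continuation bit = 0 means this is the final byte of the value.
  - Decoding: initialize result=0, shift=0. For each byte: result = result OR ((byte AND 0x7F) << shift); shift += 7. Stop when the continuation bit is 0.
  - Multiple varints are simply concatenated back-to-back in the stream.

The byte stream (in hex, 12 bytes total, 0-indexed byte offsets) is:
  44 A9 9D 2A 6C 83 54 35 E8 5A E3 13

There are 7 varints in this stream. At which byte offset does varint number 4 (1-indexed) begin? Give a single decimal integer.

  byte[0]=0x44 cont=0 payload=0x44=68: acc |= 68<<0 -> acc=68 shift=7 [end]
Varint 1: bytes[0:1] = 44 -> value 68 (1 byte(s))
  byte[1]=0xA9 cont=1 payload=0x29=41: acc |= 41<<0 -> acc=41 shift=7
  byte[2]=0x9D cont=1 payload=0x1D=29: acc |= 29<<7 -> acc=3753 shift=14
  byte[3]=0x2A cont=0 payload=0x2A=42: acc |= 42<<14 -> acc=691881 shift=21 [end]
Varint 2: bytes[1:4] = A9 9D 2A -> value 691881 (3 byte(s))
  byte[4]=0x6C cont=0 payload=0x6C=108: acc |= 108<<0 -> acc=108 shift=7 [end]
Varint 3: bytes[4:5] = 6C -> value 108 (1 byte(s))
  byte[5]=0x83 cont=1 payload=0x03=3: acc |= 3<<0 -> acc=3 shift=7
  byte[6]=0x54 cont=0 payload=0x54=84: acc |= 84<<7 -> acc=10755 shift=14 [end]
Varint 4: bytes[5:7] = 83 54 -> value 10755 (2 byte(s))
  byte[7]=0x35 cont=0 payload=0x35=53: acc |= 53<<0 -> acc=53 shift=7 [end]
Varint 5: bytes[7:8] = 35 -> value 53 (1 byte(s))
  byte[8]=0xE8 cont=1 payload=0x68=104: acc |= 104<<0 -> acc=104 shift=7
  byte[9]=0x5A cont=0 payload=0x5A=90: acc |= 90<<7 -> acc=11624 shift=14 [end]
Varint 6: bytes[8:10] = E8 5A -> value 11624 (2 byte(s))
  byte[10]=0xE3 cont=1 payload=0x63=99: acc |= 99<<0 -> acc=99 shift=7
  byte[11]=0x13 cont=0 payload=0x13=19: acc |= 19<<7 -> acc=2531 shift=14 [end]
Varint 7: bytes[10:12] = E3 13 -> value 2531 (2 byte(s))

Answer: 5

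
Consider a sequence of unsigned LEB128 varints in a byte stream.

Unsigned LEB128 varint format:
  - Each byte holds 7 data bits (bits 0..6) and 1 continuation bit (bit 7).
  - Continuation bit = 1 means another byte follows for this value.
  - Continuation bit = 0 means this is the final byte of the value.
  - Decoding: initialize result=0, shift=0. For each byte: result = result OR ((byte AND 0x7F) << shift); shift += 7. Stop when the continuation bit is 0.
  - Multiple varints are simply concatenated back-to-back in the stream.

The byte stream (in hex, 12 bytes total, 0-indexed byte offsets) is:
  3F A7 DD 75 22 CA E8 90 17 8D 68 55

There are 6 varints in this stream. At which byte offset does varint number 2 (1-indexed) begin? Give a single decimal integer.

Answer: 1

Derivation:
  byte[0]=0x3F cont=0 payload=0x3F=63: acc |= 63<<0 -> acc=63 shift=7 [end]
Varint 1: bytes[0:1] = 3F -> value 63 (1 byte(s))
  byte[1]=0xA7 cont=1 payload=0x27=39: acc |= 39<<0 -> acc=39 shift=7
  byte[2]=0xDD cont=1 payload=0x5D=93: acc |= 93<<7 -> acc=11943 shift=14
  byte[3]=0x75 cont=0 payload=0x75=117: acc |= 117<<14 -> acc=1928871 shift=21 [end]
Varint 2: bytes[1:4] = A7 DD 75 -> value 1928871 (3 byte(s))
  byte[4]=0x22 cont=0 payload=0x22=34: acc |= 34<<0 -> acc=34 shift=7 [end]
Varint 3: bytes[4:5] = 22 -> value 34 (1 byte(s))
  byte[5]=0xCA cont=1 payload=0x4A=74: acc |= 74<<0 -> acc=74 shift=7
  byte[6]=0xE8 cont=1 payload=0x68=104: acc |= 104<<7 -> acc=13386 shift=14
  byte[7]=0x90 cont=1 payload=0x10=16: acc |= 16<<14 -> acc=275530 shift=21
  byte[8]=0x17 cont=0 payload=0x17=23: acc |= 23<<21 -> acc=48510026 shift=28 [end]
Varint 4: bytes[5:9] = CA E8 90 17 -> value 48510026 (4 byte(s))
  byte[9]=0x8D cont=1 payload=0x0D=13: acc |= 13<<0 -> acc=13 shift=7
  byte[10]=0x68 cont=0 payload=0x68=104: acc |= 104<<7 -> acc=13325 shift=14 [end]
Varint 5: bytes[9:11] = 8D 68 -> value 13325 (2 byte(s))
  byte[11]=0x55 cont=0 payload=0x55=85: acc |= 85<<0 -> acc=85 shift=7 [end]
Varint 6: bytes[11:12] = 55 -> value 85 (1 byte(s))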